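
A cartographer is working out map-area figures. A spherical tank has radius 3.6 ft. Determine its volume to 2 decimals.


Shape: sphere
Radius r = 3.6 ft
Formula: V = (4/3) * pi * r^3
r^3 = 46.656
(4/3) * 46.656 = 62.208
V = 62.208 * pi
V = 195.43
195.43 ft^3


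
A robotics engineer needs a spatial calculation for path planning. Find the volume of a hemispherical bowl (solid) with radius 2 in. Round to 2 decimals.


Shape: hemisphere (half of a sphere)
Radius r = 2 in
Formula: V = (1/2) * (4/3) * pi * r^3 = (2/3) * pi * r^3
r^3 = 8
(2/3) * 8 = 5.333333
V = 5.333333 * pi
V = 16.76
16.76 in^3


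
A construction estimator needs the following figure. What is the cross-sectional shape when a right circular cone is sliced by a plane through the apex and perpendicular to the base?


Solid: right circular cone
Cutting plane: through the apex and perpendicular to the base
Visualize the intersection of the plane with the solid's surface.
The boundary of the cut region is a isosceles triangle.
isosceles triangle


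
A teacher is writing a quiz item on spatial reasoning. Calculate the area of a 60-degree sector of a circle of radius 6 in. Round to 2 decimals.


Shape: circular sector
Radius r = 6 in, Angle = 60 degrees
Formula: A = (angle/360) * pi * r^2
r^2 = 36
Fraction of circle = 60/360
A = (60/360) * pi * 36
A = 6 * pi
A = 18.85
18.85 in^2


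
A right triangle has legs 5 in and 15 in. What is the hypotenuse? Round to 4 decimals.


Shape: right triangle
Legs a = 5 in, b = 15 in
Formula: c = sqrt(a^2 + b^2)
a^2 = 25, b^2 = 225
a^2 + b^2 = 250
c = sqrt(250)
c = 15.8114
15.8114 in


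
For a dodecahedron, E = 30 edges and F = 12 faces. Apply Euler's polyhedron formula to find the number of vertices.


Polyhedron: dodecahedron
Euler's formula for convex polyhedra: V - E + F = 2
Given: E = 30 edges and F = 12 faces
Solve for V:
V = 2 + E - F = 2 + 30 - 12 = 20
20 vertices


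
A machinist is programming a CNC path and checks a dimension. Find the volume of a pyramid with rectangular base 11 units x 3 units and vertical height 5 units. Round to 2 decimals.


Shape: rectangular pyramid
Base: 11 units x 3 units, Height h = 5 units
Formula: V = (1/3) * base_area * h
base_area = 11 * 3 = 33
base_area * h = 33 * 5 = 165
V = 165 / 3
V = 55
55 units^3


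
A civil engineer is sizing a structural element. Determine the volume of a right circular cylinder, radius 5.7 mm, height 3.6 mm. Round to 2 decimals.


Shape: cylinder
Radius r = 5.7 mm, Height h = 3.6 mm
Formula: V = pi * r^2 * h
r^2 = 32.49
V = pi * 32.49 * 3.6
V = 116.964 * pi
V = 367.45
367.45 mm^3


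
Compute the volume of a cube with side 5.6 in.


Shape: cube
Side s = 5.6 in
Formula: V = s^3
V = 5.6 * 5.6 * 5.6
V = 31.36 * 5.6
V = 175.616
175.616 in^3


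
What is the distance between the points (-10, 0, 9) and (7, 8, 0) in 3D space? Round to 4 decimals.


3D distance between two points
P1 = (-10, 0, 9), P2 = (7, 8, 0)
Formula: d = sqrt((x2-x1)^2 + (y2-y1)^2 + (z2-z1)^2)
dx = 7 - -10 = 17
dy = 8 - 0 = 8
dz = 0 - 9 = -9
dx^2 + dy^2 + dz^2 = 289 + 64 + 81 = 434
d = sqrt(434)
d = 20.8327
20.8327 units


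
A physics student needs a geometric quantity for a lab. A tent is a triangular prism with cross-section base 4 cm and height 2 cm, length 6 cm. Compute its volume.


Shape: triangular prism
Triangle base = 4 cm, triangle height = 2 cm, prism length L = 6 cm
Formula: V = (1/2 * b * h_tri) * L
Cross-section area = 0.5 * 4 * 2 = 4
V = 4 * 6
V = 24
24 cm^3


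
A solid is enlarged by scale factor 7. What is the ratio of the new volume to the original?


Linear scale factor k = 7
Rule: under a linear scaling by k, volumes scale by k^3.
k^3 = 7 * 7 * 7
k^3 = 49 * 7
k^3 = 343
Volume scales by a factor of 343.
343 (dimensionless)


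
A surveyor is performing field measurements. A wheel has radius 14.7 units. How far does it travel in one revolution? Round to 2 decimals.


Shape: circle
Radius r = 14.7 units
Formula: C = 2 * pi * r
C = 2 * pi * 14.7
C = 29.4 * pi
C = 92.36
92.36 units


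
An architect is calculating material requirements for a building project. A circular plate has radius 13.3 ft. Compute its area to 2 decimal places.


Shape: circle
Radius r = 13.3 ft
Formula: A = pi * r^2
r^2 = 13.3^2 = 176.89
A = pi * 176.89
A = 555.72
555.72 ft^2


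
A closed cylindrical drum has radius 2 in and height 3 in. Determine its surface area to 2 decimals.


Shape: closed cylinder
Radius r = 2 in, Height h = 3 in
Formula: SA = 2*pi*r^2 + 2*pi*r*h = 2*pi*r*(r + h)
r + h = 5
2 * r * (r + h) = 2 * 2 * 5 = 20
SA = 20 * pi
SA = 62.83
62.83 in^2


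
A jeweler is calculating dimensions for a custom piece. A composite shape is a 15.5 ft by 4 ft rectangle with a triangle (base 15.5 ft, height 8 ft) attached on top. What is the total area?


Composite shape: rectangle + triangle
Rectangle area = 15.5 * 4 = 62
Triangle area = 0.5 * 15.5 * 8 = 62
Total = 62 + 62
Total = 124
124 ft^2


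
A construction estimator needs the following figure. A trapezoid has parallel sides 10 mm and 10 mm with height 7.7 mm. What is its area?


Shape: trapezoid
Parallel sides a = 10 mm, b = 10 mm; Height h = 7.7 mm
Formula: A = (a + b) * h / 2
a + b = 10 + 10 = 20
A = 20 * 7.7 / 2
A = 154 / 2
A = 77
77 mm^2


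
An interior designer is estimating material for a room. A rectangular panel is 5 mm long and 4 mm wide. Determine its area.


Shape: rectangle
Length l = 5 mm, Width w = 4 mm
Formula: A = l * w
A = 5 * 4
A = 20
20 mm^2


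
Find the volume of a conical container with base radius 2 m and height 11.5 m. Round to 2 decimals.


Shape: cone
Radius r = 2 m, Height h = 11.5 m
Formula: V = (1/3) * pi * r^2 * h
r^2 = 4
pi * r^2 * h = pi * 4 * 11.5 = 46 * pi
V = 46 * pi / 3
V = 48.17
48.17 m^3


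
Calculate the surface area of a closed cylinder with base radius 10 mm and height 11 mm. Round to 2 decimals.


Shape: closed cylinder
Radius r = 10 mm, Height h = 11 mm
Formula: SA = 2*pi*r^2 + 2*pi*r*h = 2*pi*r*(r + h)
r + h = 21
2 * r * (r + h) = 2 * 10 * 21 = 420
SA = 420 * pi
SA = 1319.47
1319.47 mm^2


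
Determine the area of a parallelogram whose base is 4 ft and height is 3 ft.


Shape: parallelogram
Base b = 4 ft, Height h = 3 ft
Formula: A = b * h
A = 4 * 3
A = 12
12 ft^2


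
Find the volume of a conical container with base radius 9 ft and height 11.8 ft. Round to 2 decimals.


Shape: cone
Radius r = 9 ft, Height h = 11.8 ft
Formula: V = (1/3) * pi * r^2 * h
r^2 = 81
pi * r^2 * h = pi * 81 * 11.8 = 955.8 * pi
V = 955.8 * pi / 3
V = 1000.91
1000.91 ft^3


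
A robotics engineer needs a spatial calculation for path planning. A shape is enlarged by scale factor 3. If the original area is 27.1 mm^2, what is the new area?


Linear scale factor k = 3
Original area = 27.1 mm^2
Rule: under a linear scaling by k, areas scale by k^2.
k^2 = 3^2 = 9
New area = 27.1 * 9
New area = 243.9
243.9 mm^2


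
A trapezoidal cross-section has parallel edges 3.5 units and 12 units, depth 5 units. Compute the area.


Shape: trapezoid
Parallel sides a = 3.5 units, b = 12 units; Height h = 5 units
Formula: A = (a + b) * h / 2
a + b = 3.5 + 12 = 15.5
A = 15.5 * 5 / 2
A = 77.5 / 2
A = 38.75
38.75 units^2


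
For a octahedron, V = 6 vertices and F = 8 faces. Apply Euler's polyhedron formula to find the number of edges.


Polyhedron: octahedron
Euler's formula for convex polyhedra: V - E + F = 2
Given: V = 6 vertices and F = 8 faces
Solve for E:
E = V + F - 2 = 6 + 8 - 2 = 12
12 edges


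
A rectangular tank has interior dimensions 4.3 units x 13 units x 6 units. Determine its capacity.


Shape: rectangular prism
l = 4.3 units, w = 13 units, h = 6 units
Formula: V = l * w * h
V = 4.3 * 13 * 6
V = 55.9 * 6
V = 335.4
335.4 units^3


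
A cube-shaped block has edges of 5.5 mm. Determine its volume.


Shape: cube
Side s = 5.5 mm
Formula: V = s^3
V = 5.5 * 5.5 * 5.5
V = 30.25 * 5.5
V = 166.375
166.375 mm^3


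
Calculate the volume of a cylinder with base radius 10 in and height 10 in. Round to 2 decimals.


Shape: cylinder
Radius r = 10 in, Height h = 10 in
Formula: V = pi * r^2 * h
r^2 = 100
V = pi * 100 * 10
V = 1000 * pi
V = 3141.59
3141.59 in^3


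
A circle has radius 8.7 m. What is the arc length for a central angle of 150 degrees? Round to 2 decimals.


Shape: circular arc
Radius r = 8.7 m, Angle = 150 degrees
Formula: L = (angle/360) * 2 * pi * r
2 * pi * r = 17.4 * pi
L = (150/360) * 17.4 * pi
L = 7.25 * pi
L = 22.78
22.78 m


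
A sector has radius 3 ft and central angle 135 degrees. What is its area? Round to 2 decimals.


Shape: circular sector
Radius r = 3 ft, Angle = 135 degrees
Formula: A = (angle/360) * pi * r^2
r^2 = 9
Fraction of circle = 135/360
A = (135/360) * pi * 9
A = 3.375 * pi
A = 10.6
10.6 ft^2


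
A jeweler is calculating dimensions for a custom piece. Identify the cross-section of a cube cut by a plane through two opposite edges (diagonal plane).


Solid: cube
Cutting plane: through two opposite edges (diagonal plane)
Visualize the intersection of the plane with the solid's surface.
The boundary of the cut region is a rectangle.
rectangle


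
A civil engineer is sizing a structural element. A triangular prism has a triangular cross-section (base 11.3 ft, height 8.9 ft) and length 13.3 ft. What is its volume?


Shape: triangular prism
Triangle base = 11.3 ft, triangle height = 8.9 ft, prism length L = 13.3 ft
Formula: V = (1/2 * b * h_tri) * L
Cross-section area = 0.5 * 11.3 * 8.9 = 50.285
V = 50.285 * 13.3
V = 668.7905
668.7905 ft^3


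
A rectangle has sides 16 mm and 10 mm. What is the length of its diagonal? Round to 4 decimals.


Shape: rectangle (diagonal via Pythagoras)
Sides: 16 mm and 10 mm
Formula: d = sqrt(l^2 + w^2)
l^2 = 256, w^2 = 100
l^2 + w^2 = 356
d = sqrt(356)
d = 18.868
18.868 mm


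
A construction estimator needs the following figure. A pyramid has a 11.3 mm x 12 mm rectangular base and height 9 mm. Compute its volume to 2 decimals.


Shape: rectangular pyramid
Base: 11.3 mm x 12 mm, Height h = 9 mm
Formula: V = (1/3) * base_area * h
base_area = 11.3 * 12 = 135.6
base_area * h = 135.6 * 9 = 1220.4
V = 1220.4 / 3
V = 406.8
406.8 mm^3


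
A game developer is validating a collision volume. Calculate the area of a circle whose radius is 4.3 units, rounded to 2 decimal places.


Shape: circle
Radius r = 4.3 units
Formula: A = pi * r^2
r^2 = 4.3^2 = 18.49
A = pi * 18.49
A = 58.09
58.09 units^2


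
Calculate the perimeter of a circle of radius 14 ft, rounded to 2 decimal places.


Shape: circle
Radius r = 14 ft
Formula: C = 2 * pi * r
C = 2 * pi * 14
C = 28 * pi
C = 87.96
87.96 ft


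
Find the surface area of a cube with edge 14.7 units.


Shape: cube
Side s = 14.7 units
A cube has 6 square faces.
Formula: SA = 6 * s^2
s^2 = 216.09
SA = 6 * 216.09
SA = 1296.54
1296.54 units^2


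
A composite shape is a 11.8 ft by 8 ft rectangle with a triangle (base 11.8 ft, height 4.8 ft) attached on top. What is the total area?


Composite shape: rectangle + triangle
Rectangle area = 11.8 * 8 = 94.4
Triangle area = 0.5 * 11.8 * 4.8 = 28.32
Total = 94.4 + 28.32
Total = 122.72
122.72 ft^2


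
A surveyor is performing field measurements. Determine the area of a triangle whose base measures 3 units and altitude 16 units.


Shape: triangle
Base b = 3 units, Height h = 16 units
Formula: A = (1/2) * b * h
A = 0.5 * 3 * 16
A = 0.5 * 48
A = 24
24 units^2


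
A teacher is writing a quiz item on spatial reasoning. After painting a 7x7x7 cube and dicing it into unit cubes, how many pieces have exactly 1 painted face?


Large cube: 7 x 7 x 7, cut into unit cubes.
n = 7, so n - 2 = 5
Cubes with 1 painted face lie in the interior of each face.
A cube has 6 faces; each contributes (n - 2)^2 = 25 such cubes.
Count = 6 * 25 = 150
150 unit cubes


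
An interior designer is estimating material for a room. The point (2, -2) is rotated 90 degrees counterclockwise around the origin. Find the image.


Transformation: rotation about the origin
Original point: (2, -2)
Rule for 90 deg counterclockwise: (x, y) -> (-y, x)
Apply: (2, -2) -> (2, 2)
(2, 2)


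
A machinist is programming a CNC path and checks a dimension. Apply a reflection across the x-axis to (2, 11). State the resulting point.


Transformation: reflection
Original point: (2, 11)
Rule for reflection over the x-axis: (x, y) -> (x, -y)
Apply: (2, 11) -> (2, -11)
(2, -11)


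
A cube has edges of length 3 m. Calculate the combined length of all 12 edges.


Shape: cube
Side s = 3 m
A cube has 12 edges, all equal.
Formula: total edge length = 12 * s
Total = 12 * 3
Total = 36
36 m


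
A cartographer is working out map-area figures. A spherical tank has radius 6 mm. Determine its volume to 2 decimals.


Shape: sphere
Radius r = 6 mm
Formula: V = (4/3) * pi * r^3
r^3 = 216
(4/3) * 216 = 288
V = 288 * pi
V = 904.78
904.78 mm^3


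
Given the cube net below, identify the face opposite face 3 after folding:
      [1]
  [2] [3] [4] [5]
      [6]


Net: cross layout. Take square 3 as the base (bottom).
Fold the four squares in the horizontal row up around 3: 2 -> left, 4 -> right, 5 wraps to the top.
Fold 1 and 6 up from 3: 1 -> back, 6 -> front.
Opposite pairs are therefore: (1, 6), (2, 4), (3, 5).
Face 3 is opposite face 5.
face 5


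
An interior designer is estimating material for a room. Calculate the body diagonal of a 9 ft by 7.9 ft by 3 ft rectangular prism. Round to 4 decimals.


Shape: rectangular box (space diagonal)
l = 9 ft, w = 7.9 ft, h = 3 ft
Visualize: the diagonal of the base, then a right triangle with that diagonal and the height.
Formula: d = sqrt(l^2 + w^2 + h^2)
l^2 + w^2 + h^2 = 81 + 62.41 + 9 = 152.41
d = sqrt(152.41)
d = 12.3454
12.3454 ft


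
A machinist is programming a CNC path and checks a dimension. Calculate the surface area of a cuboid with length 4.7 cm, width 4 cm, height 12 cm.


Shape: rectangular prism
l = 4.7 cm, w = 4 cm, h = 12 cm
Formula: SA = 2(lw + lh + wh)
lw = 18.8, lh = 56.4, wh = 48
lw + lh + wh = 123.2
SA = 2 * 123.2
SA = 246.4
246.4 cm^2


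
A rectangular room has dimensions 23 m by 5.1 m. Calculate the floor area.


Shape: rectangle
Length l = 23 m, Width w = 5.1 m
Formula: A = l * w
A = 23 * 5.1
A = 117.3
117.3 m^2


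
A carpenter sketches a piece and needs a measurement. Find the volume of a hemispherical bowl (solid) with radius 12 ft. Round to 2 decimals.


Shape: hemisphere (half of a sphere)
Radius r = 12 ft
Formula: V = (1/2) * (4/3) * pi * r^3 = (2/3) * pi * r^3
r^3 = 1728
(2/3) * 1728 = 1152
V = 1152 * pi
V = 3619.11
3619.11 ft^3


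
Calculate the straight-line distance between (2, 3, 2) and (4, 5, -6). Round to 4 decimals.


3D distance between two points
P1 = (2, 3, 2), P2 = (4, 5, -6)
Formula: d = sqrt((x2-x1)^2 + (y2-y1)^2 + (z2-z1)^2)
dx = 4 - 2 = 2
dy = 5 - 3 = 2
dz = -6 - 2 = -8
dx^2 + dy^2 + dz^2 = 4 + 4 + 64 = 72
d = sqrt(72)
d = 8.4853
8.4853 units


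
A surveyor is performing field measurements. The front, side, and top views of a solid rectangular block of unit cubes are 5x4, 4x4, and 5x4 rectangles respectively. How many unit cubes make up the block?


Orthographic views of a solid rectangular block:
Front view 5 x 4 -> length = 5, height = 4
Side view 4 x 4 -> width = 4, height = 4 (consistent)
Top view 5 x 4 -> confirms length = 5, width = 4
The block is 5 x 4 x 4.
Total unit cubes = 5 * 4 * 4 = 80
80 unit cubes


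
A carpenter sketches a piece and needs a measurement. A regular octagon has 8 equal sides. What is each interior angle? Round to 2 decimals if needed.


Shape: regular octagon (8 sides)
Formula: interior angle = (n - 2) * 180 / n
(n - 2) = 6
(n - 2) * 180 = 1080
angle = 1080 / 8
angle = 135
135 degrees


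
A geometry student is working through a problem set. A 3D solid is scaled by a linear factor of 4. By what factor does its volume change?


Linear scale factor k = 4
Rule: under a linear scaling by k, volumes scale by k^3.
k^3 = 4 * 4 * 4
k^3 = 16 * 4
k^3 = 64
Volume scales by a factor of 64.
64 (dimensionless)


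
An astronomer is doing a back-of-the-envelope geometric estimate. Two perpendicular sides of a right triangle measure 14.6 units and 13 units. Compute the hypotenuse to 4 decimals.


Shape: right triangle
Legs a = 14.6 units, b = 13 units
Formula: c = sqrt(a^2 + b^2)
a^2 = 213.16, b^2 = 169
a^2 + b^2 = 382.16
c = sqrt(382.16)
c = 19.5489
19.5489 units


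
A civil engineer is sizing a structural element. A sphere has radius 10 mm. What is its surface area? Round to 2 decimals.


Shape: sphere
Radius r = 10 mm
Formula: SA = 4 * pi * r^2
r^2 = 100
SA = 4 * pi * 100
SA = 400 * pi
SA = 1256.64
1256.64 mm^2


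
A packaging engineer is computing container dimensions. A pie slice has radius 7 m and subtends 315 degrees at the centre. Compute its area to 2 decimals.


Shape: circular sector
Radius r = 7 m, Angle = 315 degrees
Formula: A = (angle/360) * pi * r^2
r^2 = 49
Fraction of circle = 315/360
A = (315/360) * pi * 49
A = 42.875 * pi
A = 134.7
134.7 m^2


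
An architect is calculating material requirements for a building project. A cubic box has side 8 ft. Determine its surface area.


Shape: cube
Side s = 8 ft
A cube has 6 square faces.
Formula: SA = 6 * s^2
s^2 = 64
SA = 6 * 64
SA = 384
384 ft^2


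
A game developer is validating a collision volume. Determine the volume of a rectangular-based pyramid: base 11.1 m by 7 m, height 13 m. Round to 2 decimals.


Shape: rectangular pyramid
Base: 11.1 m x 7 m, Height h = 13 m
Formula: V = (1/3) * base_area * h
base_area = 11.1 * 7 = 77.7
base_area * h = 77.7 * 13 = 1010.1
V = 1010.1 / 3
V = 336.7
336.7 m^3


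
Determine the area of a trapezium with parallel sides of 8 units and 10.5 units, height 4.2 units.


Shape: trapezoid
Parallel sides a = 8 units, b = 10.5 units; Height h = 4.2 units
Formula: A = (a + b) * h / 2
a + b = 8 + 10.5 = 18.5
A = 18.5 * 4.2 / 2
A = 77.7 / 2
A = 38.85
38.85 units^2


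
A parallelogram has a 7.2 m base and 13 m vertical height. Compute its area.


Shape: parallelogram
Base b = 7.2 m, Height h = 13 m
Formula: A = b * h
A = 7.2 * 13
A = 93.6
93.6 m^2


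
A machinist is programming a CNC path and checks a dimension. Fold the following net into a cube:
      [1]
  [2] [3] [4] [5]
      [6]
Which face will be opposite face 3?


Net: cross layout. Take square 3 as the base (bottom).
Fold the four squares in the horizontal row up around 3: 2 -> left, 4 -> right, 5 wraps to the top.
Fold 1 and 6 up from 3: 1 -> back, 6 -> front.
Opposite pairs are therefore: (1, 6), (2, 4), (3, 5).
Face 3 is opposite face 5.
face 5


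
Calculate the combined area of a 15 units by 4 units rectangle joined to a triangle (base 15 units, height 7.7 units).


Composite shape: rectangle + triangle
Rectangle area = 15 * 4 = 60
Triangle area = 0.5 * 15 * 7.7 = 57.75
Total = 60 + 57.75
Total = 117.75
117.75 units^2


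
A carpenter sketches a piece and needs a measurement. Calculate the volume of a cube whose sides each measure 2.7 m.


Shape: cube
Side s = 2.7 m
Formula: V = s^3
V = 2.7 * 2.7 * 2.7
V = 7.29 * 2.7
V = 19.683
19.683 m^3


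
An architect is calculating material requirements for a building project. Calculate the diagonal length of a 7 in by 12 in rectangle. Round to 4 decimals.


Shape: rectangle (diagonal via Pythagoras)
Sides: 7 in and 12 in
Formula: d = sqrt(l^2 + w^2)
l^2 = 49, w^2 = 144
l^2 + w^2 = 193
d = sqrt(193)
d = 13.8924
13.8924 in


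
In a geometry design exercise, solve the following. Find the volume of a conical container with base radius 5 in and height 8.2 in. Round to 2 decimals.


Shape: cone
Radius r = 5 in, Height h = 8.2 in
Formula: V = (1/3) * pi * r^2 * h
r^2 = 25
pi * r^2 * h = pi * 25 * 8.2 = 205 * pi
V = 205 * pi / 3
V = 214.68
214.68 in^3


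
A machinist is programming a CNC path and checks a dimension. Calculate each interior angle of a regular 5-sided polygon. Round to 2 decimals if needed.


Shape: regular pentagon (5 sides)
Formula: interior angle = (n - 2) * 180 / n
(n - 2) = 3
(n - 2) * 180 = 540
angle = 540 / 5
angle = 108
108 degrees


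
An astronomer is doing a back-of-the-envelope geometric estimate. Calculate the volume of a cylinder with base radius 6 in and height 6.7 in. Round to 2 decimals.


Shape: cylinder
Radius r = 6 in, Height h = 6.7 in
Formula: V = pi * r^2 * h
r^2 = 36
V = pi * 36 * 6.7
V = 241.2 * pi
V = 757.75
757.75 in^3


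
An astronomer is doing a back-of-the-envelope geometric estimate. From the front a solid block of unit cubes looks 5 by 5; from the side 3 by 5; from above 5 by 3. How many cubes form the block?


Orthographic views of a solid rectangular block:
Front view 5 x 5 -> length = 5, height = 5
Side view 3 x 5 -> width = 3, height = 5 (consistent)
Top view 5 x 3 -> confirms length = 5, width = 3
The block is 5 x 3 x 5.
Total unit cubes = 5 * 3 * 5 = 75
75 unit cubes


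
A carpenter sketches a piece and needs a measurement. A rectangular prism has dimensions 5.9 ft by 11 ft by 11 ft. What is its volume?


Shape: rectangular prism
l = 5.9 ft, w = 11 ft, h = 11 ft
Formula: V = l * w * h
V = 5.9 * 11 * 11
V = 64.9 * 11
V = 713.9
713.9 ft^3


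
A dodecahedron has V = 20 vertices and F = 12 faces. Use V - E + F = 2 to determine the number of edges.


Polyhedron: dodecahedron
Euler's formula for convex polyhedra: V - E + F = 2
Given: V = 20 vertices and F = 12 faces
Solve for E:
E = V + F - 2 = 20 + 12 - 2 = 30
30 edges


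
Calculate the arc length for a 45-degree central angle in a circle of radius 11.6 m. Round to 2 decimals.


Shape: circular arc
Radius r = 11.6 m, Angle = 45 degrees
Formula: L = (angle/360) * 2 * pi * r
2 * pi * r = 23.2 * pi
L = (45/360) * 23.2 * pi
L = 2.9 * pi
L = 9.11
9.11 m


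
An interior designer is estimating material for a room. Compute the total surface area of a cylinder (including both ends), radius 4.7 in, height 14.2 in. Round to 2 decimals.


Shape: closed cylinder
Radius r = 4.7 in, Height h = 14.2 in
Formula: SA = 2*pi*r^2 + 2*pi*r*h = 2*pi*r*(r + h)
r + h = 18.9
2 * r * (r + h) = 2 * 4.7 * 18.9 = 177.66
SA = 177.66 * pi
SA = 558.14
558.14 in^2


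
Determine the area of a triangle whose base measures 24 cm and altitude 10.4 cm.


Shape: triangle
Base b = 24 cm, Height h = 10.4 cm
Formula: A = (1/2) * b * h
A = 0.5 * 24 * 10.4
A = 0.5 * 249.6
A = 124.8
124.8 cm^2


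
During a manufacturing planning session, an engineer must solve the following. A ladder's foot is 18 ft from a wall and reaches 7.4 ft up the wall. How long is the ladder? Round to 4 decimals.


Shape: right triangle
Legs a = 18 ft, b = 7.4 ft
Formula: c = sqrt(a^2 + b^2)
a^2 = 324, b^2 = 54.76
a^2 + b^2 = 378.76
c = sqrt(378.76)
c = 19.4618
19.4618 ft


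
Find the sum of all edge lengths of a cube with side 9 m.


Shape: cube
Side s = 9 m
A cube has 12 edges, all equal.
Formula: total edge length = 12 * s
Total = 12 * 9
Total = 108
108 m


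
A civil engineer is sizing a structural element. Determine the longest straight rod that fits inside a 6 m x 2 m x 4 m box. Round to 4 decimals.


Shape: rectangular box (space diagonal)
l = 6 m, w = 2 m, h = 4 m
Visualize: the diagonal of the base, then a right triangle with that diagonal and the height.
Formula: d = sqrt(l^2 + w^2 + h^2)
l^2 + w^2 + h^2 = 36 + 4 + 16 = 56
d = sqrt(56)
d = 7.4833
7.4833 m


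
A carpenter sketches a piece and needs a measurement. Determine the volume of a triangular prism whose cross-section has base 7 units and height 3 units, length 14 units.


Shape: triangular prism
Triangle base = 7 units, triangle height = 3 units, prism length L = 14 units
Formula: V = (1/2 * b * h_tri) * L
Cross-section area = 0.5 * 7 * 3 = 10.5
V = 10.5 * 14
V = 147
147 units^3


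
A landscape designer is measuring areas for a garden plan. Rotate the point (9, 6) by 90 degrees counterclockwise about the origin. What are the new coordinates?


Transformation: rotation about the origin
Original point: (9, 6)
Rule for 90 deg counterclockwise: (x, y) -> (-y, x)
Apply: (9, 6) -> (-6, 9)
(-6, 9)


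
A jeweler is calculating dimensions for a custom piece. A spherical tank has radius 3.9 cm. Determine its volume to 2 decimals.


Shape: sphere
Radius r = 3.9 cm
Formula: V = (4/3) * pi * r^3
r^3 = 59.319
(4/3) * 59.319 = 79.092
V = 79.092 * pi
V = 248.47
248.47 cm^3


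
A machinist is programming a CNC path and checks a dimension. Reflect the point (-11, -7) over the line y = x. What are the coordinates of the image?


Transformation: reflection
Original point: (-11, -7)
Rule for reflection over y = x: (x, y) -> (y, x)
Apply: (-11, -7) -> (-7, -11)
(-7, -11)


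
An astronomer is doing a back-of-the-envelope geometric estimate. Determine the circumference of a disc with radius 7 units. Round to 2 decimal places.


Shape: circle
Radius r = 7 units
Formula: C = 2 * pi * r
C = 2 * pi * 7
C = 14 * pi
C = 43.98
43.98 units


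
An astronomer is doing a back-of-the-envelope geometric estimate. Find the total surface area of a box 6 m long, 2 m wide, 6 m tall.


Shape: rectangular prism
l = 6 m, w = 2 m, h = 6 m
Formula: SA = 2(lw + lh + wh)
lw = 12, lh = 36, wh = 12
lw + lh + wh = 60
SA = 2 * 60
SA = 120
120 m^2


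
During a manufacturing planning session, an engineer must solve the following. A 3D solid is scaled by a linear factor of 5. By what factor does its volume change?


Linear scale factor k = 5
Rule: under a linear scaling by k, volumes scale by k^3.
k^3 = 5 * 5 * 5
k^3 = 25 * 5
k^3 = 125
Volume scales by a factor of 125.
125 (dimensionless)


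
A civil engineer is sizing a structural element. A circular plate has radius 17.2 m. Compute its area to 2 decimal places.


Shape: circle
Radius r = 17.2 m
Formula: A = pi * r^2
r^2 = 17.2^2 = 295.84
A = pi * 295.84
A = 929.41
929.41 m^2


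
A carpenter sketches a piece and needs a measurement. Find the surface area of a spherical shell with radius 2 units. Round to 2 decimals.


Shape: sphere
Radius r = 2 units
Formula: SA = 4 * pi * r^2
r^2 = 4
SA = 4 * pi * 4
SA = 16 * pi
SA = 50.27
50.27 units^2


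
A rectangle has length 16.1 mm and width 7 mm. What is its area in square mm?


Shape: rectangle
Length l = 16.1 mm, Width w = 7 mm
Formula: A = l * w
A = 16.1 * 7
A = 112.7
112.7 mm^2


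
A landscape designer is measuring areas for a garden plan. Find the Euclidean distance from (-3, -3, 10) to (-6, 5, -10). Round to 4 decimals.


3D distance between two points
P1 = (-3, -3, 10), P2 = (-6, 5, -10)
Formula: d = sqrt((x2-x1)^2 + (y2-y1)^2 + (z2-z1)^2)
dx = -6 - -3 = -3
dy = 5 - -3 = 8
dz = -10 - 10 = -20
dx^2 + dy^2 + dz^2 = 9 + 64 + 400 = 473
d = sqrt(473)
d = 21.7486
21.7486 units


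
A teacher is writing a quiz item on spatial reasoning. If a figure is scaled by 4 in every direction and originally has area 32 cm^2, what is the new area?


Linear scale factor k = 4
Original area = 32 cm^2
Rule: under a linear scaling by k, areas scale by k^2.
k^2 = 4^2 = 16
New area = 32 * 16
New area = 512
512 cm^2


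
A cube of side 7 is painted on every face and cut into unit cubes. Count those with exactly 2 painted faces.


Large cube: 7 x 7 x 7, cut into unit cubes.
n = 7, so n - 2 = 5
Cubes with 2 painted faces lie along the edges, excluding corners.
A cube has 12 edges; each contributes (n - 2) = 5 such cubes.
Count = 12 * 5 = 60
60 unit cubes


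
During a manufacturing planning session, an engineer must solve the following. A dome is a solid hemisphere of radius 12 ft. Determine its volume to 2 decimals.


Shape: hemisphere (half of a sphere)
Radius r = 12 ft
Formula: V = (1/2) * (4/3) * pi * r^3 = (2/3) * pi * r^3
r^3 = 1728
(2/3) * 1728 = 1152
V = 1152 * pi
V = 3619.11
3619.11 ft^3


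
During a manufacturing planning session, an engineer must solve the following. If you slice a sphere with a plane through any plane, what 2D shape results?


Solid: sphere
Cutting plane: through any plane
Visualize the intersection of the plane with the solid's surface.
The boundary of the cut region is a circle.
circle


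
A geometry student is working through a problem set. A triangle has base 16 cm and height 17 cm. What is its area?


Shape: triangle
Base b = 16 cm, Height h = 17 cm
Formula: A = (1/2) * b * h
A = 0.5 * 16 * 17
A = 0.5 * 272
A = 136
136 cm^2


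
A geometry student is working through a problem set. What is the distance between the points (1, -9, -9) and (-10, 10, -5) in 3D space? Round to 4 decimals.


3D distance between two points
P1 = (1, -9, -9), P2 = (-10, 10, -5)
Formula: d = sqrt((x2-x1)^2 + (y2-y1)^2 + (z2-z1)^2)
dx = -10 - 1 = -11
dy = 10 - -9 = 19
dz = -5 - -9 = 4
dx^2 + dy^2 + dz^2 = 121 + 361 + 16 = 498
d = sqrt(498)
d = 22.3159
22.3159 units


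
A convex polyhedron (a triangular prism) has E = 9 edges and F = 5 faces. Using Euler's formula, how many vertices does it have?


Polyhedron: triangular prism
Euler's formula for convex polyhedra: V - E + F = 2
Given: E = 9 edges and F = 5 faces
Solve for V:
V = 2 + E - F = 2 + 9 - 5 = 6
6 vertices


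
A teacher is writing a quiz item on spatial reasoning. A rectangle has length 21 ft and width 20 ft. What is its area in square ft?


Shape: rectangle
Length l = 21 ft, Width w = 20 ft
Formula: A = l * w
A = 21 * 20
A = 420
420 ft^2


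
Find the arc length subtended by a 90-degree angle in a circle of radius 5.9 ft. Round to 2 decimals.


Shape: circular arc
Radius r = 5.9 ft, Angle = 90 degrees
Formula: L = (angle/360) * 2 * pi * r
2 * pi * r = 11.8 * pi
L = (90/360) * 11.8 * pi
L = 2.95 * pi
L = 9.27
9.27 ft


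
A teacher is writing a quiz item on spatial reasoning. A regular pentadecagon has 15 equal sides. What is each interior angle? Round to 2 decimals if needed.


Shape: regular pentadecagon (15 sides)
Formula: interior angle = (n - 2) * 180 / n
(n - 2) = 13
(n - 2) * 180 = 2340
angle = 2340 / 15
angle = 156
156 degrees


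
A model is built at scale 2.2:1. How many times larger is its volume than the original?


Linear scale factor k = 2.2
Rule: under a linear scaling by k, volumes scale by k^3.
k^3 = 2.2 * 2.2 * 2.2
k^3 = 4.84 * 2.2
k^3 = 10.648
Volume scales by a factor of 10.648.
10.648 (dimensionless)


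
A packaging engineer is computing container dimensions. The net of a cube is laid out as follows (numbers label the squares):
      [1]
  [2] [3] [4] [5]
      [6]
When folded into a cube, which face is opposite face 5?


Net: cross layout. Take square 3 as the base (bottom).
Fold the four squares in the horizontal row up around 3: 2 -> left, 4 -> right, 5 wraps to the top.
Fold 1 and 6 up from 3: 1 -> back, 6 -> front.
Opposite pairs are therefore: (1, 6), (2, 4), (3, 5).
Face 5 is opposite face 3.
face 3


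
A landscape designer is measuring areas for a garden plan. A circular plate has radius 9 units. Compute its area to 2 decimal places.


Shape: circle
Radius r = 9 units
Formula: A = pi * r^2
r^2 = 9^2 = 81
A = pi * 81
A = 254.47
254.47 units^2


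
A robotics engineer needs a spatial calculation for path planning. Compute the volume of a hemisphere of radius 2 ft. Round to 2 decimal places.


Shape: hemisphere (half of a sphere)
Radius r = 2 ft
Formula: V = (1/2) * (4/3) * pi * r^3 = (2/3) * pi * r^3
r^3 = 8
(2/3) * 8 = 5.333333
V = 5.333333 * pi
V = 16.76
16.76 ft^3


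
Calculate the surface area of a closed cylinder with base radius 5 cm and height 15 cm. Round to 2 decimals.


Shape: closed cylinder
Radius r = 5 cm, Height h = 15 cm
Formula: SA = 2*pi*r^2 + 2*pi*r*h = 2*pi*r*(r + h)
r + h = 20
2 * r * (r + h) = 2 * 5 * 20 = 200
SA = 200 * pi
SA = 628.32
628.32 cm^2


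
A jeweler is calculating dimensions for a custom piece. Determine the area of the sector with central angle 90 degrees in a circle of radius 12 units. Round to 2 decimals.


Shape: circular sector
Radius r = 12 units, Angle = 90 degrees
Formula: A = (angle/360) * pi * r^2
r^2 = 144
Fraction of circle = 90/360
A = (90/360) * pi * 144
A = 36 * pi
A = 113.1
113.1 units^2


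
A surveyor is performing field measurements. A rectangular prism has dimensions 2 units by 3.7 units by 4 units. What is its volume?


Shape: rectangular prism
l = 2 units, w = 3.7 units, h = 4 units
Formula: V = l * w * h
V = 2 * 3.7 * 4
V = 7.4 * 4
V = 29.6
29.6 units^3


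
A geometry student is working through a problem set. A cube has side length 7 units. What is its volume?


Shape: cube
Side s = 7 units
Formula: V = s^3
V = 7 * 7 * 7
V = 49 * 7
V = 343
343 units^3


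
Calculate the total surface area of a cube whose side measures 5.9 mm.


Shape: cube
Side s = 5.9 mm
A cube has 6 square faces.
Formula: SA = 6 * s^2
s^2 = 34.81
SA = 6 * 34.81
SA = 208.86
208.86 mm^2


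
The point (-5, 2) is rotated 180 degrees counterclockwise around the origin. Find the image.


Transformation: rotation about the origin
Original point: (-5, 2)
Rule for 180 deg: (x, y) -> (-x, -y)
Apply: (-5, 2) -> (5, -2)
(5, -2)


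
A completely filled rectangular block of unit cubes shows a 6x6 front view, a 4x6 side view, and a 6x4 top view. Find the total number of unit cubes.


Orthographic views of a solid rectangular block:
Front view 6 x 6 -> length = 6, height = 6
Side view 4 x 6 -> width = 4, height = 6 (consistent)
Top view 6 x 4 -> confirms length = 6, width = 4
The block is 6 x 4 x 6.
Total unit cubes = 6 * 4 * 6 = 144
144 unit cubes


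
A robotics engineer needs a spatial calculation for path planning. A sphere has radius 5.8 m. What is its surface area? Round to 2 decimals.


Shape: sphere
Radius r = 5.8 m
Formula: SA = 4 * pi * r^2
r^2 = 33.64
SA = 4 * pi * 33.64
SA = 134.56 * pi
SA = 422.73
422.73 m^2


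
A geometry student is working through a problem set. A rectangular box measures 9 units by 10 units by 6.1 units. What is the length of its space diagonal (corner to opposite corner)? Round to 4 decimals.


Shape: rectangular box (space diagonal)
l = 9 units, w = 10 units, h = 6.1 units
Visualize: the diagonal of the base, then a right triangle with that diagonal and the height.
Formula: d = sqrt(l^2 + w^2 + h^2)
l^2 + w^2 + h^2 = 81 + 100 + 37.21 = 218.21
d = sqrt(218.21)
d = 14.7719
14.7719 units


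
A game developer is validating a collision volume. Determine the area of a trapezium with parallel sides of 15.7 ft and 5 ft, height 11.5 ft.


Shape: trapezoid
Parallel sides a = 15.7 ft, b = 5 ft; Height h = 11.5 ft
Formula: A = (a + b) * h / 2
a + b = 15.7 + 5 = 20.7
A = 20.7 * 11.5 / 2
A = 238.05 / 2
A = 119.025
119.025 ft^2


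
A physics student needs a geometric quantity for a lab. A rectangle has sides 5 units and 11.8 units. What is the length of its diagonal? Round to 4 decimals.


Shape: rectangle (diagonal via Pythagoras)
Sides: 5 units and 11.8 units
Formula: d = sqrt(l^2 + w^2)
l^2 = 25, w^2 = 139.24
l^2 + w^2 = 164.24
d = sqrt(164.24)
d = 12.8156
12.8156 units


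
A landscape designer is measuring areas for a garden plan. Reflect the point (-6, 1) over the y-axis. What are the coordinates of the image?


Transformation: reflection
Original point: (-6, 1)
Rule for reflection over the y-axis: (x, y) -> (-x, y)
Apply: (-6, 1) -> (6, 1)
(6, 1)


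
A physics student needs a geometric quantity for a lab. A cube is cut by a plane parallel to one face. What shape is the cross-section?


Solid: cube
Cutting plane: parallel to one face
Visualize the intersection of the plane with the solid's surface.
The boundary of the cut region is a square.
square


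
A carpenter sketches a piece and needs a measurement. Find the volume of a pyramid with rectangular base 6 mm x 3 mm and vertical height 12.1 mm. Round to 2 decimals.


Shape: rectangular pyramid
Base: 6 mm x 3 mm, Height h = 12.1 mm
Formula: V = (1/3) * base_area * h
base_area = 6 * 3 = 18
base_area * h = 18 * 12.1 = 217.8
V = 217.8 / 3
V = 72.6
72.6 mm^3


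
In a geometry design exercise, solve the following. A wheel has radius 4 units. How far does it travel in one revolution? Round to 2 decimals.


Shape: circle
Radius r = 4 units
Formula: C = 2 * pi * r
C = 2 * pi * 4
C = 8 * pi
C = 25.13
25.13 units


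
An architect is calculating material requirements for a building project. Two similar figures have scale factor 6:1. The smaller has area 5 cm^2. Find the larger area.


Linear scale factor k = 6
Original area = 5 cm^2
Rule: under a linear scaling by k, areas scale by k^2.
k^2 = 6^2 = 36
New area = 5 * 36
New area = 180
180 cm^2


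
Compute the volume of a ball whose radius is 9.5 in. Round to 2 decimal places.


Shape: sphere
Radius r = 9.5 in
Formula: V = (4/3) * pi * r^3
r^3 = 857.375
(4/3) * 857.375 = 1143.166667
V = 1143.166667 * pi
V = 3591.36
3591.36 in^3


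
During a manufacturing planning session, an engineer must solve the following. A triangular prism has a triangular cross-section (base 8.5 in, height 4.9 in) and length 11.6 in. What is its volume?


Shape: triangular prism
Triangle base = 8.5 in, triangle height = 4.9 in, prism length L = 11.6 in
Formula: V = (1/2 * b * h_tri) * L
Cross-section area = 0.5 * 8.5 * 4.9 = 20.825
V = 20.825 * 11.6
V = 241.57
241.57 in^3


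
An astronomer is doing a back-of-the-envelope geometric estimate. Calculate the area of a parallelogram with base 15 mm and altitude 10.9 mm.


Shape: parallelogram
Base b = 15 mm, Height h = 10.9 mm
Formula: A = b * h
A = 15 * 10.9
A = 163.5
163.5 mm^2


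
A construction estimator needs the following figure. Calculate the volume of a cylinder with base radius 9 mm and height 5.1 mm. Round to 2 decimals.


Shape: cylinder
Radius r = 9 mm, Height h = 5.1 mm
Formula: V = pi * r^2 * h
r^2 = 81
V = pi * 81 * 5.1
V = 413.1 * pi
V = 1297.79
1297.79 mm^3


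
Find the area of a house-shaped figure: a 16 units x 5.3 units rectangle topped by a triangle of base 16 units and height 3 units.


Composite shape: rectangle + triangle
Rectangle area = 16 * 5.3 = 84.8
Triangle area = 0.5 * 16 * 3 = 24
Total = 84.8 + 24
Total = 108.8
108.8 units^2


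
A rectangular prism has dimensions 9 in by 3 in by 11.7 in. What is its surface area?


Shape: rectangular prism
l = 9 in, w = 3 in, h = 11.7 in
Formula: SA = 2(lw + lh + wh)
lw = 27, lh = 105.3, wh = 35.1
lw + lh + wh = 167.4
SA = 2 * 167.4
SA = 334.8
334.8 in^2


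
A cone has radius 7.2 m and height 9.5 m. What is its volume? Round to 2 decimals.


Shape: cone
Radius r = 7.2 m, Height h = 9.5 m
Formula: V = (1/3) * pi * r^2 * h
r^2 = 51.84
pi * r^2 * h = pi * 51.84 * 9.5 = 492.48 * pi
V = 492.48 * pi / 3
V = 515.72
515.72 m^3


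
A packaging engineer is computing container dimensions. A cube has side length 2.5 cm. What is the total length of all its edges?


Shape: cube
Side s = 2.5 cm
A cube has 12 edges, all equal.
Formula: total edge length = 12 * s
Total = 12 * 2.5
Total = 30
30 cm


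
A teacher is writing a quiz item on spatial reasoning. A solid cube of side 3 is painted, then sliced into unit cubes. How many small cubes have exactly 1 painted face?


Large cube: 3 x 3 x 3, cut into unit cubes.
n = 3, so n - 2 = 1
Cubes with 1 painted face lie in the interior of each face.
A cube has 6 faces; each contributes (n - 2)^2 = 1 such cubes.
Count = 6 * 1 = 6
6 unit cubes


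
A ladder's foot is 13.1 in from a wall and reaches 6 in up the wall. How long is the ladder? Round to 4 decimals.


Shape: right triangle
Legs a = 13.1 in, b = 6 in
Formula: c = sqrt(a^2 + b^2)
a^2 = 171.61, b^2 = 36
a^2 + b^2 = 207.61
c = sqrt(207.61)
c = 14.4087
14.4087 in


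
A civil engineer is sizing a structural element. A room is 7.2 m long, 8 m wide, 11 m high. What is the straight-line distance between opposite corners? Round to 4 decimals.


Shape: rectangular box (space diagonal)
l = 7.2 m, w = 8 m, h = 11 m
Visualize: the diagonal of the base, then a right triangle with that diagonal and the height.
Formula: d = sqrt(l^2 + w^2 + h^2)
l^2 + w^2 + h^2 = 51.84 + 64 + 121 = 236.84
d = sqrt(236.84)
d = 15.3896
15.3896 m
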